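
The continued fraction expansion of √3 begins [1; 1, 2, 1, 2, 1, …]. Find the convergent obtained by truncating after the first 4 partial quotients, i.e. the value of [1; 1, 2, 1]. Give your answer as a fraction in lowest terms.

7/4

a_0 = 1: 1/1
a_1 = 1: 2/1
a_2 = 2: 5/3
a_3 = 1: 7/4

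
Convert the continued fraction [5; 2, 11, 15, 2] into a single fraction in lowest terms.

3928/717

a_0 = 5: 5/1
a_1 = 2: 11/2
a_2 = 11: 126/23
a_3 = 15: 1901/347
a_4 = 2: 3928/717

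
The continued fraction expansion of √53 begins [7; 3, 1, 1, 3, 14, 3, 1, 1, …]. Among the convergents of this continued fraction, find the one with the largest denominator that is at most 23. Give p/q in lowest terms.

51/7

a_0 = 7: 7/1  (≤ bound)
a_1 = 3: 22/3  (≤ bound)
a_2 = 1: 29/4  (≤ bound)
a_3 = 1: 51/7  (≤ bound)
a_4 = 3: 182/25  (> 23, stop)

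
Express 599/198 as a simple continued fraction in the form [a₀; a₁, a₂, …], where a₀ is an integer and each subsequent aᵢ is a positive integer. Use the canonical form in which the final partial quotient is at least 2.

599 = 3·198 + 5, so a_0 = 3
198 = 39·5 + 3, so a_1 = 39
5 = 1·3 + 2, so a_2 = 1
3 = 1·2 + 1, so a_3 = 1
2 = 2·1 + 0, so a_4 = 2

[3; 39, 1, 1, 2]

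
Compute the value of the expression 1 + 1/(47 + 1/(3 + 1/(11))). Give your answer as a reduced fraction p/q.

1643/1609

Start with 11.
3 + 1/(11/1) = 3 + 1/11 = 34/11
47 + 1/(34/11) = 47 + 11/34 = 1609/34
1 + 1/(1609/34) = 1 + 34/1609 = 1643/1609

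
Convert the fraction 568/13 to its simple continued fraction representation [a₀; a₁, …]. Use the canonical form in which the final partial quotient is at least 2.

[43; 1, 2, 4]

Apply division with remainder until the remainder is 0:
⌊568/13⌋ = 43, remainder 9
⌊13/9⌋ = 1, remainder 4
⌊9/4⌋ = 2, remainder 1
⌊4/1⌋ = 4, remainder 0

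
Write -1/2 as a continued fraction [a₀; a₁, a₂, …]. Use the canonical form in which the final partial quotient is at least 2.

⌊-1/2⌋ = -1, remainder 1
⌊2/1⌋ = 2, remainder 0

[-1; 2]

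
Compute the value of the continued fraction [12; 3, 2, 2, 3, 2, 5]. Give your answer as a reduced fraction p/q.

Start with 5.
2 + 1/(5/1) = 2 + 1/5 = 11/5
3 + 1/(11/5) = 3 + 5/11 = 38/11
2 + 1/(38/11) = 2 + 11/38 = 87/38
2 + 1/(87/38) = 2 + 38/87 = 212/87
3 + 1/(212/87) = 3 + 87/212 = 723/212
12 + 1/(723/212) = 12 + 212/723 = 8888/723

8888/723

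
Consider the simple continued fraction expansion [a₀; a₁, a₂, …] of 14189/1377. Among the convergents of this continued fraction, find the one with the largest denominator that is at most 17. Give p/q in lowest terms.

103/10

a_0 = 10: 10/1  (≤ bound)
a_1 = 3: 31/3  (≤ bound)
a_2 = 3: 103/10  (≤ bound)
a_3 = 2: 237/23  (> 17, stop)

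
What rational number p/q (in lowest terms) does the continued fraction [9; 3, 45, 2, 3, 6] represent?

56368/6041

Start with 6.
3 + 1/(6/1) = 3 + 1/6 = 19/6
2 + 1/(19/6) = 2 + 6/19 = 44/19
45 + 1/(44/19) = 45 + 19/44 = 1999/44
3 + 1/(1999/44) = 3 + 44/1999 = 6041/1999
9 + 1/(6041/1999) = 9 + 1999/6041 = 56368/6041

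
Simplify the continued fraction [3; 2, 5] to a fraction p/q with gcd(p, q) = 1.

a_0 = 3: 3/1
a_1 = 2: 7/2
a_2 = 5: 38/11

38/11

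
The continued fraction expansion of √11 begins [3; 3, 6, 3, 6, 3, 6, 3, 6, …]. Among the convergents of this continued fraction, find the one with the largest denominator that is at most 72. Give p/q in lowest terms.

a_0 = 3: 3/1  (≤ bound)
a_1 = 3: 10/3  (≤ bound)
a_2 = 6: 63/19  (≤ bound)
a_3 = 3: 199/60  (≤ bound)
a_4 = 6: 1257/379  (> 72, stop)

199/60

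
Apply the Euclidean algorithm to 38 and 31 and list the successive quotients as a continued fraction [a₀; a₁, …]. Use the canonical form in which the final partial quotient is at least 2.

[1; 4, 2, 3]

⌊38/31⌋ = 1, remainder 7
⌊31/7⌋ = 4, remainder 3
⌊7/3⌋ = 2, remainder 1
⌊3/1⌋ = 3, remainder 0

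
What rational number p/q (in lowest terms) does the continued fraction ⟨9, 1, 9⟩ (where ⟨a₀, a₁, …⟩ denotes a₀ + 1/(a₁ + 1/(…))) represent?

Build up convergents one term at a time:
a_0 = 9: 9/1
a_1 = 1: 10/1
a_2 = 9: 99/10

99/10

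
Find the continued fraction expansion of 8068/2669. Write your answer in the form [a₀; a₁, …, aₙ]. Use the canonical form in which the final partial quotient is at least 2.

Apply division with remainder until the remainder is 0:
⌊8068/2669⌋ = 3, remainder 61
⌊2669/61⌋ = 43, remainder 46
⌊61/46⌋ = 1, remainder 15
⌊46/15⌋ = 3, remainder 1
⌊15/1⌋ = 15, remainder 0

[3; 43, 1, 3, 15]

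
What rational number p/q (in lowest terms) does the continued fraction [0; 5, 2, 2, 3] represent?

17/92

Start with 3.
2 + 1/(3/1) = 2 + 1/3 = 7/3
2 + 1/(7/3) = 2 + 3/7 = 17/7
5 + 1/(17/7) = 5 + 7/17 = 92/17
0 + 1/(92/17) = 0 + 17/92 = 17/92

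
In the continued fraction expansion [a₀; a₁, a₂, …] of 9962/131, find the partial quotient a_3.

9962 = 76·131 + 6, so a_0 = 76
131 = 21·6 + 5, so a_1 = 21
6 = 1·5 + 1, so a_2 = 1
5 = 5·1 + 0, so a_3 = 5

5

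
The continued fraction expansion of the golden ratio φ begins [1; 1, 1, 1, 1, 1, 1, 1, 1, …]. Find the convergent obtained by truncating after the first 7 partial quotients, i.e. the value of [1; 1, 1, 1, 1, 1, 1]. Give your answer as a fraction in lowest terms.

21/13

Start with 1.
1 + 1/(1/1) = 1 + 1/1 = 2/1
1 + 1/(2/1) = 1 + 1/2 = 3/2
1 + 1/(3/2) = 1 + 2/3 = 5/3
1 + 1/(5/3) = 1 + 3/5 = 8/5
1 + 1/(8/5) = 1 + 5/8 = 13/8
1 + 1/(13/8) = 1 + 8/13 = 21/13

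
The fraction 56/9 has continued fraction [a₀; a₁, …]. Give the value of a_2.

Repeatedly divide and take the remainder:
⌊56/9⌋ = 6, remainder 2
⌊9/2⌋ = 4, remainder 1
⌊2/1⌋ = 2, remainder 0

2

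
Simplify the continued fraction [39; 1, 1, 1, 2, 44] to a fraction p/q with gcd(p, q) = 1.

a_0 = 39: 39/1
a_1 = 1: 40/1
a_2 = 1: 79/2
a_3 = 1: 119/3
a_4 = 2: 317/8
a_5 = 44: 14067/355

14067/355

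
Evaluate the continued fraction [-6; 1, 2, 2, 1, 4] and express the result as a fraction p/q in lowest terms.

-249/47

Compute successive convergents:
a_0 = -6: -6/1
a_1 = 1: -5/1
a_2 = 2: -16/3
a_3 = 2: -37/7
a_4 = 1: -53/10
a_5 = 4: -249/47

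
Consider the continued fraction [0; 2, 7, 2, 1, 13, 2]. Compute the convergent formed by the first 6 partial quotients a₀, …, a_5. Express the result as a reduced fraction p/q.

a_0 = 0: 0/1
a_1 = 2: 1/2
a_2 = 7: 7/15
a_3 = 2: 15/32
a_4 = 1: 22/47
a_5 = 13: 301/643

301/643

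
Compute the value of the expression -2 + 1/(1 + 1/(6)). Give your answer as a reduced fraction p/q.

a_0 = -2: -2/1
a_1 = 1: -1/1
a_2 = 6: -8/7

-8/7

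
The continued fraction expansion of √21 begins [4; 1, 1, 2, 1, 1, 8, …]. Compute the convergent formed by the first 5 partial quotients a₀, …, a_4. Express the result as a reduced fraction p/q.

a_0 = 4: 4/1
a_1 = 1: 5/1
a_2 = 1: 9/2
a_3 = 2: 23/5
a_4 = 1: 32/7

32/7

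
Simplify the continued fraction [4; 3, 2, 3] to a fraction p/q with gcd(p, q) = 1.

103/24

a_0 = 4: 4/1
a_1 = 3: 13/3
a_2 = 2: 30/7
a_3 = 3: 103/24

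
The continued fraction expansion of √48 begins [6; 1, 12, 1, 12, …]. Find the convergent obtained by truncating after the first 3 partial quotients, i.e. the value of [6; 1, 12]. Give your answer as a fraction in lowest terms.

Start with 12.
1 + 1/(12/1) = 1 + 1/12 = 13/12
6 + 1/(13/12) = 6 + 12/13 = 90/13

90/13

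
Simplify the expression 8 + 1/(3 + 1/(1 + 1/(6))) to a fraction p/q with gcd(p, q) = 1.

a_0 = 8: 8/1
a_1 = 3: 25/3
a_2 = 1: 33/4
a_3 = 6: 223/27

223/27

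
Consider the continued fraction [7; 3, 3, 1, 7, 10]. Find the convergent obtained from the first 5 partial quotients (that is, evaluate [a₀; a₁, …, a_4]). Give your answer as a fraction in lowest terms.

Work from the innermost term outward:
Start with 7.
1 + 1/(7/1) = 1 + 1/7 = 8/7
3 + 1/(8/7) = 3 + 7/8 = 31/8
3 + 1/(31/8) = 3 + 8/31 = 101/31
7 + 1/(101/31) = 7 + 31/101 = 738/101

738/101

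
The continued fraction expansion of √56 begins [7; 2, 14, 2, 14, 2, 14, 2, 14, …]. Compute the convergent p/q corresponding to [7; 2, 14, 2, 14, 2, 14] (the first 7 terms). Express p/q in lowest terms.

Start with 14.
2 + 1/(14/1) = 2 + 1/14 = 29/14
14 + 1/(29/14) = 14 + 14/29 = 420/29
2 + 1/(420/29) = 2 + 29/420 = 869/420
14 + 1/(869/420) = 14 + 420/869 = 12586/869
2 + 1/(12586/869) = 2 + 869/12586 = 26041/12586
7 + 1/(26041/12586) = 7 + 12586/26041 = 194873/26041

194873/26041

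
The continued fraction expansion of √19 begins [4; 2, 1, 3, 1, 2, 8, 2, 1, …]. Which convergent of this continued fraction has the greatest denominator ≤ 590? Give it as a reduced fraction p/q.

List convergents until the denominator exceeds the bound:
a_0 = 4: 4/1  (≤ bound)
a_1 = 2: 9/2  (≤ bound)
a_2 = 1: 13/3  (≤ bound)
a_3 = 3: 48/11  (≤ bound)
a_4 = 1: 61/14  (≤ bound)
a_5 = 2: 170/39  (≤ bound)
a_6 = 8: 1421/326  (≤ bound)
a_7 = 2: 3012/691  (> 590, stop)

1421/326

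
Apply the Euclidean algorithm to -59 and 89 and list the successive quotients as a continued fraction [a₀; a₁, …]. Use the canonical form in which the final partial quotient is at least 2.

[-1; 2, 1, 29]

Repeatedly divide and take the remainder:
-59 ÷ 89 → quotient -1, remainder 30
89 ÷ 30 → quotient 2, remainder 29
30 ÷ 29 → quotient 1, remainder 1
29 ÷ 1 → quotient 29, remainder 0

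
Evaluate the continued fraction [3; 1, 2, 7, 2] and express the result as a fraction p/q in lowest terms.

Build up convergents one term at a time:
a_0 = 3: 3/1
a_1 = 1: 4/1
a_2 = 2: 11/3
a_3 = 7: 81/22
a_4 = 2: 173/47

173/47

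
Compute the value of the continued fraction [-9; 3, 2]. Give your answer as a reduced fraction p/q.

-61/7

Compute successive convergents:
a_0 = -9: -9/1
a_1 = 3: -26/3
a_2 = 2: -61/7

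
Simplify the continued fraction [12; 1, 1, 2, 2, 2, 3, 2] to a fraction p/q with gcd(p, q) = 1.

2857/227

Start with 2.
3 + 1/(2/1) = 3 + 1/2 = 7/2
2 + 1/(7/2) = 2 + 2/7 = 16/7
2 + 1/(16/7) = 2 + 7/16 = 39/16
2 + 1/(39/16) = 2 + 16/39 = 94/39
1 + 1/(94/39) = 1 + 39/94 = 133/94
1 + 1/(133/94) = 1 + 94/133 = 227/133
12 + 1/(227/133) = 12 + 133/227 = 2857/227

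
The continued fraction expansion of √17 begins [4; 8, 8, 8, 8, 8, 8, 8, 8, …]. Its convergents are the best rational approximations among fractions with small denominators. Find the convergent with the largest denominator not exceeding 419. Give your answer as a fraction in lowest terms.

268/65

a_0 = 4: 4/1  (≤ bound)
a_1 = 8: 33/8  (≤ bound)
a_2 = 8: 268/65  (≤ bound)
a_3 = 8: 2177/528  (> 419, stop)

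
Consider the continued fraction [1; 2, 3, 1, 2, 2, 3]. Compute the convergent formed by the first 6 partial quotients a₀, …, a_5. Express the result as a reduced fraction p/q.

85/59

Compute successive convergents:
a_0 = 1: 1/1
a_1 = 2: 3/2
a_2 = 3: 10/7
a_3 = 1: 13/9
a_4 = 2: 36/25
a_5 = 2: 85/59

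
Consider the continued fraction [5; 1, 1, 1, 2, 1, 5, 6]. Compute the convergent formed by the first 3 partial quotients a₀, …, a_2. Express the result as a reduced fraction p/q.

Build up convergents one term at a time:
a_0 = 5: 5/1
a_1 = 1: 6/1
a_2 = 1: 11/2

11/2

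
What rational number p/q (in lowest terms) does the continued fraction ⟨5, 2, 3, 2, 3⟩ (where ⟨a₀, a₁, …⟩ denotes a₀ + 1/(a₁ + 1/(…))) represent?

299/55

Compute successive convergents:
a_0 = 5: 5/1
a_1 = 2: 11/2
a_2 = 3: 38/7
a_3 = 2: 87/16
a_4 = 3: 299/55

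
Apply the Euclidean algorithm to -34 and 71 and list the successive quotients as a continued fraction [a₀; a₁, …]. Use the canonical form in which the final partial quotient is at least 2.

-34 = -1·71 + 37, so a_0 = -1
71 = 1·37 + 34, so a_1 = 1
37 = 1·34 + 3, so a_2 = 1
34 = 11·3 + 1, so a_3 = 11
3 = 3·1 + 0, so a_4 = 3

[-1; 1, 1, 11, 3]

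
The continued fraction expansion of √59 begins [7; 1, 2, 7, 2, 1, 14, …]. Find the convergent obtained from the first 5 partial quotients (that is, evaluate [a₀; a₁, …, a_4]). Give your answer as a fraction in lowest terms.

Start with 2.
7 + 1/(2/1) = 7 + 1/2 = 15/2
2 + 1/(15/2) = 2 + 2/15 = 32/15
1 + 1/(32/15) = 1 + 15/32 = 47/32
7 + 1/(47/32) = 7 + 32/47 = 361/47

361/47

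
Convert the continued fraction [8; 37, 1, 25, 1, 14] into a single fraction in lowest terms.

Starting at the tail and folding back:
Start with 14.
1 + 1/(14/1) = 1 + 1/14 = 15/14
25 + 1/(15/14) = 25 + 14/15 = 389/15
1 + 1/(389/15) = 1 + 15/389 = 404/389
37 + 1/(404/389) = 37 + 389/404 = 15337/404
8 + 1/(15337/404) = 8 + 404/15337 = 123100/15337

123100/15337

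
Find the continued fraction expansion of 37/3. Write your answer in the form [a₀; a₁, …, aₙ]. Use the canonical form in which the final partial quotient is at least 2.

37 = 12·3 + 1, so a_0 = 12
3 = 3·1 + 0, so a_1 = 3

[12; 3]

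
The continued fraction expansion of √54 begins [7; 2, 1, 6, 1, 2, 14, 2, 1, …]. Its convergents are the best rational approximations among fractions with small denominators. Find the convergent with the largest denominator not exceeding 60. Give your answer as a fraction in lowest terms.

a_0 = 7: 7/1  (≤ bound)
a_1 = 2: 15/2  (≤ bound)
a_2 = 1: 22/3  (≤ bound)
a_3 = 6: 147/20  (≤ bound)
a_4 = 1: 169/23  (≤ bound)
a_5 = 2: 485/66  (> 60, stop)

169/23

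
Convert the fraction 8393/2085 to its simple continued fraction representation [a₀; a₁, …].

8393 ÷ 2085 → quotient 4, remainder 53
2085 ÷ 53 → quotient 39, remainder 18
53 ÷ 18 → quotient 2, remainder 17
18 ÷ 17 → quotient 1, remainder 1
17 ÷ 1 → quotient 17, remainder 0

[4; 39, 2, 1, 17]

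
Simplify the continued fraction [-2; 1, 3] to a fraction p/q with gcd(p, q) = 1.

-5/4

Build up convergents one term at a time:
a_0 = -2: -2/1
a_1 = 1: -1/1
a_2 = 3: -5/4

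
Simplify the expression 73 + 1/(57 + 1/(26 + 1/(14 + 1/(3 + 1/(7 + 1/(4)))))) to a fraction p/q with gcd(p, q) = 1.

Start with 4.
7 + 1/(4/1) = 7 + 1/4 = 29/4
3 + 1/(29/4) = 3 + 4/29 = 91/29
14 + 1/(91/29) = 14 + 29/91 = 1303/91
26 + 1/(1303/91) = 26 + 91/1303 = 33969/1303
57 + 1/(33969/1303) = 57 + 1303/33969 = 1937536/33969
73 + 1/(1937536/33969) = 73 + 33969/1937536 = 141474097/1937536

141474097/1937536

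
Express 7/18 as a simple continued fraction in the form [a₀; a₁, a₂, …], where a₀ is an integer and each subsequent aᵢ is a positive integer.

[0; 2, 1, 1, 3]

Apply division with remainder until the remainder is 0:
⌊7/18⌋ = 0, remainder 7
⌊18/7⌋ = 2, remainder 4
⌊7/4⌋ = 1, remainder 3
⌊4/3⌋ = 1, remainder 1
⌊3/1⌋ = 3, remainder 0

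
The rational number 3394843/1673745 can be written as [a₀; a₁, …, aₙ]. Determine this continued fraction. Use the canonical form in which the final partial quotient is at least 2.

[2; 35, 2, 1, 8, 49, 9, 4]

3394843 = 2·1673745 + 47353, so a_0 = 2
1673745 = 35·47353 + 16390, so a_1 = 35
47353 = 2·16390 + 14573, so a_2 = 2
16390 = 1·14573 + 1817, so a_3 = 1
14573 = 8·1817 + 37, so a_4 = 8
1817 = 49·37 + 4, so a_5 = 49
37 = 9·4 + 1, so a_6 = 9
4 = 4·1 + 0, so a_7 = 4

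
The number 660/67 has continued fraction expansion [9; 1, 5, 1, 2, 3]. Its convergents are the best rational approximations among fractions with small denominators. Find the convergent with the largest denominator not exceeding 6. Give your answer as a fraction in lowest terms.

59/6

a_0 = 9: 9/1  (≤ bound)
a_1 = 1: 10/1  (≤ bound)
a_2 = 5: 59/6  (≤ bound)
a_3 = 1: 69/7  (> 6, stop)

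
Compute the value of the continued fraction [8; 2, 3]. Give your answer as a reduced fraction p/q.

59/7

Use the convergent recurrence hₖ = aₖ·hₖ₋₁ + hₖ₋₂ (and likewise for the denominators kₖ):
a_0 = 8: 8/1
a_1 = 2: 17/2
a_2 = 3: 59/7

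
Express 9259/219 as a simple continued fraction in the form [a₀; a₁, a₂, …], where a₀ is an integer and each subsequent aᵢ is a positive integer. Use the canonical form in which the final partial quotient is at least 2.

[42; 3, 1, 1, 2, 3, 1, 2]

⌊9259/219⌋ = 42, remainder 61
⌊219/61⌋ = 3, remainder 36
⌊61/36⌋ = 1, remainder 25
⌊36/25⌋ = 1, remainder 11
⌊25/11⌋ = 2, remainder 3
⌊11/3⌋ = 3, remainder 2
⌊3/2⌋ = 1, remainder 1
⌊2/1⌋ = 2, remainder 0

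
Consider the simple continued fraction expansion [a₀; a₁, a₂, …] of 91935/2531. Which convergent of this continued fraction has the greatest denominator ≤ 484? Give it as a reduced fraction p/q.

a_0 = 36: 36/1  (≤ bound)
a_1 = 3: 109/3  (≤ bound)
a_2 = 11: 1235/34  (≤ bound)
a_3 = 14: 17399/479  (≤ bound)
a_4 = 1: 18634/513  (> 484, stop)

17399/479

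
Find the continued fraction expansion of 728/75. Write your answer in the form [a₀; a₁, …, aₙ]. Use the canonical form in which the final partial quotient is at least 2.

[9; 1, 2, 2, 2, 4]

Apply division with remainder until the remainder is 0:
⌊728/75⌋ = 9, remainder 53
⌊75/53⌋ = 1, remainder 22
⌊53/22⌋ = 2, remainder 9
⌊22/9⌋ = 2, remainder 4
⌊9/4⌋ = 2, remainder 1
⌊4/1⌋ = 4, remainder 0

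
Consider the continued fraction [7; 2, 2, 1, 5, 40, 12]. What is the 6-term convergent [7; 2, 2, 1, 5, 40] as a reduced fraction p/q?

11932/1607

a_0 = 7: 7/1
a_1 = 2: 15/2
a_2 = 2: 37/5
a_3 = 1: 52/7
a_4 = 5: 297/40
a_5 = 40: 11932/1607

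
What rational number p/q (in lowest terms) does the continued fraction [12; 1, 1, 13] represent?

338/27

Start with 13.
1 + 1/(13/1) = 1 + 1/13 = 14/13
1 + 1/(14/13) = 1 + 13/14 = 27/14
12 + 1/(27/14) = 12 + 14/27 = 338/27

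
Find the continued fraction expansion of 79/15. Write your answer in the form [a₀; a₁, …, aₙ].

⌊79/15⌋ = 5, remainder 4
⌊15/4⌋ = 3, remainder 3
⌊4/3⌋ = 1, remainder 1
⌊3/1⌋ = 3, remainder 0

[5; 3, 1, 3]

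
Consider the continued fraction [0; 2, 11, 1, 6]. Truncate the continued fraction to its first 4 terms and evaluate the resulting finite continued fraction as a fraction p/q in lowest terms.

Start with 1.
11 + 1/(1/1) = 11 + 1/1 = 12/1
2 + 1/(12/1) = 2 + 1/12 = 25/12
0 + 1/(25/12) = 0 + 12/25 = 12/25

12/25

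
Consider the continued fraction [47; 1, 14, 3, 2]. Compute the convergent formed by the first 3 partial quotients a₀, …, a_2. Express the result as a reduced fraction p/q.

719/15

Compute successive convergents:
a_0 = 47: 47/1
a_1 = 1: 48/1
a_2 = 14: 719/15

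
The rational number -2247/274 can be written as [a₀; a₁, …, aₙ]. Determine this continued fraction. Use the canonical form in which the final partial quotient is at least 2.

[-9; 1, 3, 1, 54]

-2247 = -9·274 + 219, so a_0 = -9
274 = 1·219 + 55, so a_1 = 1
219 = 3·55 + 54, so a_2 = 3
55 = 1·54 + 1, so a_3 = 1
54 = 54·1 + 0, so a_4 = 54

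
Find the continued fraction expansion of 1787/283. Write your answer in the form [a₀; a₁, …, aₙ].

[6; 3, 5, 1, 1, 3, 2]

Run the Euclidean algorithm, recording each quotient:
1787 = 6·283 + 89, so a_0 = 6
283 = 3·89 + 16, so a_1 = 3
89 = 5·16 + 9, so a_2 = 5
16 = 1·9 + 7, so a_3 = 1
9 = 1·7 + 2, so a_4 = 1
7 = 3·2 + 1, so a_5 = 3
2 = 2·1 + 0, so a_6 = 2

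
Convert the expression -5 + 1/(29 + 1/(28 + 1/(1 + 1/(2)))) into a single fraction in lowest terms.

-12399/2497

Start with 2.
1 + 1/(2/1) = 1 + 1/2 = 3/2
28 + 1/(3/2) = 28 + 2/3 = 86/3
29 + 1/(86/3) = 29 + 3/86 = 2497/86
-5 + 1/(2497/86) = -5 + 86/2497 = -12399/2497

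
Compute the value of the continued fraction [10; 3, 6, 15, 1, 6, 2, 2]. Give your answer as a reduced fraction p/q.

Start with 2.
2 + 1/(2/1) = 2 + 1/2 = 5/2
6 + 1/(5/2) = 6 + 2/5 = 32/5
1 + 1/(32/5) = 1 + 5/32 = 37/32
15 + 1/(37/32) = 15 + 32/37 = 587/37
6 + 1/(587/37) = 6 + 37/587 = 3559/587
3 + 1/(3559/587) = 3 + 587/3559 = 11264/3559
10 + 1/(11264/3559) = 10 + 3559/11264 = 116199/11264

116199/11264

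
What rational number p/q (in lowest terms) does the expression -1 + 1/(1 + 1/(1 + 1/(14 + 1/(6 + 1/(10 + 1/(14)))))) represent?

-12181/25222

Start with 14.
10 + 1/(14/1) = 10 + 1/14 = 141/14
6 + 1/(141/14) = 6 + 14/141 = 860/141
14 + 1/(860/141) = 14 + 141/860 = 12181/860
1 + 1/(12181/860) = 1 + 860/12181 = 13041/12181
1 + 1/(13041/12181) = 1 + 12181/13041 = 25222/13041
-1 + 1/(25222/13041) = -1 + 13041/25222 = -12181/25222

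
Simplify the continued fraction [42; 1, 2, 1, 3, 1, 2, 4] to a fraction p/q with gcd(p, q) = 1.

Work from the innermost term outward:
Start with 4.
2 + 1/(4/1) = 2 + 1/4 = 9/4
1 + 1/(9/4) = 1 + 4/9 = 13/9
3 + 1/(13/9) = 3 + 9/13 = 48/13
1 + 1/(48/13) = 1 + 13/48 = 61/48
2 + 1/(61/48) = 2 + 48/61 = 170/61
1 + 1/(170/61) = 1 + 61/170 = 231/170
42 + 1/(231/170) = 42 + 170/231 = 9872/231

9872/231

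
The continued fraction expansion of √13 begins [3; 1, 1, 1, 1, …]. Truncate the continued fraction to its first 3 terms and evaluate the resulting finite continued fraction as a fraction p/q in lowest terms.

a_0 = 3: 3/1
a_1 = 1: 4/1
a_2 = 1: 7/2

7/2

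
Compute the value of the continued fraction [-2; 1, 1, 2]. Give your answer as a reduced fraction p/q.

Starting at the tail and folding back:
Start with 2.
1 + 1/(2/1) = 1 + 1/2 = 3/2
1 + 1/(3/2) = 1 + 2/3 = 5/3
-2 + 1/(5/3) = -2 + 3/5 = -7/5

-7/5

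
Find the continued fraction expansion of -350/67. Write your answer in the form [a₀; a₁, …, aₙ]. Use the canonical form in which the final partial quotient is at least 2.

Apply division with remainder until the remainder is 0:
⌊-350/67⌋ = -6, remainder 52
⌊67/52⌋ = 1, remainder 15
⌊52/15⌋ = 3, remainder 7
⌊15/7⌋ = 2, remainder 1
⌊7/1⌋ = 7, remainder 0

[-6; 1, 3, 2, 7]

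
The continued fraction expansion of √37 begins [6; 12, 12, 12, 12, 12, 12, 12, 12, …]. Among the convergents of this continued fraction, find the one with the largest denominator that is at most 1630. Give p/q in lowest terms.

a_0 = 6: 6/1  (≤ bound)
a_1 = 12: 73/12  (≤ bound)
a_2 = 12: 882/145  (≤ bound)
a_3 = 12: 10657/1752  (> 1630, stop)

882/145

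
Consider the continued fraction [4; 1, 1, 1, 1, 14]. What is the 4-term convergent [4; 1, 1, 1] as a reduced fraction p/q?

14/3

a_0 = 4: 4/1
a_1 = 1: 5/1
a_2 = 1: 9/2
a_3 = 1: 14/3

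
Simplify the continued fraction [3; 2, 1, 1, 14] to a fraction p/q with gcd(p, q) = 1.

a_0 = 3: 3/1
a_1 = 2: 7/2
a_2 = 1: 10/3
a_3 = 1: 17/5
a_4 = 14: 248/73

248/73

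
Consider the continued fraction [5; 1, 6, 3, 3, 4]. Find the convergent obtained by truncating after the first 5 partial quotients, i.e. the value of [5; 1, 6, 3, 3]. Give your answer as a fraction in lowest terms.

Compute successive convergents:
a_0 = 5: 5/1
a_1 = 1: 6/1
a_2 = 6: 41/7
a_3 = 3: 129/22
a_4 = 3: 428/73

428/73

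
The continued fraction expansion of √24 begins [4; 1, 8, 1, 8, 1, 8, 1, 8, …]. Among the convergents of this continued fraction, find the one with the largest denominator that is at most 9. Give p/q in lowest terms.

44/9

List convergents until the denominator exceeds the bound:
a_0 = 4: 4/1  (≤ bound)
a_1 = 1: 5/1  (≤ bound)
a_2 = 8: 44/9  (≤ bound)
a_3 = 1: 49/10  (> 9, stop)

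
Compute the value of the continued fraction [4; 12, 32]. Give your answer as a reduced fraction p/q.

1572/385

Start with 32.
12 + 1/(32/1) = 12 + 1/32 = 385/32
4 + 1/(385/32) = 4 + 32/385 = 1572/385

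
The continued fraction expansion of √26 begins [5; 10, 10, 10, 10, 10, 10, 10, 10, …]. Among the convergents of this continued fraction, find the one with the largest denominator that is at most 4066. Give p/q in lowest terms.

a_0 = 5: 5/1  (≤ bound)
a_1 = 10: 51/10  (≤ bound)
a_2 = 10: 515/101  (≤ bound)
a_3 = 10: 5201/1020  (≤ bound)
a_4 = 10: 52525/10301  (> 4066, stop)

5201/1020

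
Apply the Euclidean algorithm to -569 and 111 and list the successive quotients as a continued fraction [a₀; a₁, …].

-569 = -6·111 + 97, so a_0 = -6
111 = 1·97 + 14, so a_1 = 1
97 = 6·14 + 13, so a_2 = 6
14 = 1·13 + 1, so a_3 = 1
13 = 13·1 + 0, so a_4 = 13

[-6; 1, 6, 1, 13]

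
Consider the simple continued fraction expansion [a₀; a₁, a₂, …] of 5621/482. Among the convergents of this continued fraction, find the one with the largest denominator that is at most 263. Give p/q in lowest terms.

2414/207

List convergents until the denominator exceeds the bound:
a_0 = 11: 11/1  (≤ bound)
a_1 = 1: 12/1  (≤ bound)
a_2 = 1: 23/2  (≤ bound)
a_3 = 1: 35/3  (≤ bound)
a_4 = 22: 793/68  (≤ bound)
a_5 = 3: 2414/207  (≤ bound)
a_6 = 2: 5621/482  (> 263, stop)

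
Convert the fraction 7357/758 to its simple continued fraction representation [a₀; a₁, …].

⌊7357/758⌋ = 9, remainder 535
⌊758/535⌋ = 1, remainder 223
⌊535/223⌋ = 2, remainder 89
⌊223/89⌋ = 2, remainder 45
⌊89/45⌋ = 1, remainder 44
⌊45/44⌋ = 1, remainder 1
⌊44/1⌋ = 44, remainder 0

[9; 1, 2, 2, 1, 1, 44]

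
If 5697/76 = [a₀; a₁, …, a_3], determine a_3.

5697 = 74·76 + 73, so a_0 = 74
76 = 1·73 + 3, so a_1 = 1
73 = 24·3 + 1, so a_2 = 24
3 = 3·1 + 0, so a_3 = 3

3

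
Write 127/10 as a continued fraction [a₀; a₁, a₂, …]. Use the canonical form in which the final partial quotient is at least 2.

⌊127/10⌋ = 12, remainder 7
⌊10/7⌋ = 1, remainder 3
⌊7/3⌋ = 2, remainder 1
⌊3/1⌋ = 3, remainder 0

[12; 1, 2, 3]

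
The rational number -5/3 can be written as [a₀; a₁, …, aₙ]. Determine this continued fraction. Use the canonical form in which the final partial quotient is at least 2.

[-2; 3]

Apply division with remainder until the remainder is 0:
⌊-5/3⌋ = -2, remainder 1
⌊3/1⌋ = 3, remainder 0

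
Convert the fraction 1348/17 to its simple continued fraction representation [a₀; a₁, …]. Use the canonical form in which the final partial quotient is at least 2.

[79; 3, 2, 2]

⌊1348/17⌋ = 79, remainder 5
⌊17/5⌋ = 3, remainder 2
⌊5/2⌋ = 2, remainder 1
⌊2/1⌋ = 2, remainder 0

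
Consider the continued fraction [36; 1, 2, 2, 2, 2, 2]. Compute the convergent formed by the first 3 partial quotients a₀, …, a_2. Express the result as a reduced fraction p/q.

110/3

Use the convergent recurrence hₖ = aₖ·hₖ₋₁ + hₖ₋₂ (and likewise for the denominators kₖ):
a_0 = 36: 36/1
a_1 = 1: 37/1
a_2 = 2: 110/3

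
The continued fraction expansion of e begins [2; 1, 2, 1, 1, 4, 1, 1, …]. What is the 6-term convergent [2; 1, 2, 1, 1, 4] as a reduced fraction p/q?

87/32

Collapse the nested fraction from the inside out:
Start with 4.
1 + 1/(4/1) = 1 + 1/4 = 5/4
1 + 1/(5/4) = 1 + 4/5 = 9/5
2 + 1/(9/5) = 2 + 5/9 = 23/9
1 + 1/(23/9) = 1 + 9/23 = 32/23
2 + 1/(32/23) = 2 + 23/32 = 87/32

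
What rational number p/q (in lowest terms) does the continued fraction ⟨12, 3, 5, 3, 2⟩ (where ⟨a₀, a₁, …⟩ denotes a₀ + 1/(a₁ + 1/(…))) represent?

1453/118

Build up convergents one term at a time:
a_0 = 12: 12/1
a_1 = 3: 37/3
a_2 = 5: 197/16
a_3 = 3: 628/51
a_4 = 2: 1453/118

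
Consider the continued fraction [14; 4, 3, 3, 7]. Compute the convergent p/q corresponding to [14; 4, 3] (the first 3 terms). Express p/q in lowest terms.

185/13

Start with 3.
4 + 1/(3/1) = 4 + 1/3 = 13/3
14 + 1/(13/3) = 14 + 3/13 = 185/13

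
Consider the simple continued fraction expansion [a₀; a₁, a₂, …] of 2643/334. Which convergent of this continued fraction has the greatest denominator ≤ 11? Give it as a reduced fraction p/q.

87/11

List convergents until the denominator exceeds the bound:
a_0 = 7: 7/1  (≤ bound)
a_1 = 1: 8/1  (≤ bound)
a_2 = 10: 87/11  (≤ bound)
a_3 = 1: 95/12  (> 11, stop)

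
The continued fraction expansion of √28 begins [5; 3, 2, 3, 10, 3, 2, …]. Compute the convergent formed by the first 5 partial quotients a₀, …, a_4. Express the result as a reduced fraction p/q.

1307/247

Build up convergents one term at a time:
a_0 = 5: 5/1
a_1 = 3: 16/3
a_2 = 2: 37/7
a_3 = 3: 127/24
a_4 = 10: 1307/247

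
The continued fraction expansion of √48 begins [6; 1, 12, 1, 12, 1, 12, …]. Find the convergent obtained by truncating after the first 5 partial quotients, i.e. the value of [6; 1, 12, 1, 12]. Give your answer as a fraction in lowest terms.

Start with 12.
1 + 1/(12/1) = 1 + 1/12 = 13/12
12 + 1/(13/12) = 12 + 12/13 = 168/13
1 + 1/(168/13) = 1 + 13/168 = 181/168
6 + 1/(181/168) = 6 + 168/181 = 1254/181

1254/181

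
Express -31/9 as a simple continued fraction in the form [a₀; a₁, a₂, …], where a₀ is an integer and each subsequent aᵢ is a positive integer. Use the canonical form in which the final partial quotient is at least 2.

⌊-31/9⌋ = -4, remainder 5
⌊9/5⌋ = 1, remainder 4
⌊5/4⌋ = 1, remainder 1
⌊4/1⌋ = 4, remainder 0

[-4; 1, 1, 4]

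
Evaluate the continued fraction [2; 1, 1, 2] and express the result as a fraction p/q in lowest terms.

Start with 2.
1 + 1/(2/1) = 1 + 1/2 = 3/2
1 + 1/(3/2) = 1 + 2/3 = 5/3
2 + 1/(5/3) = 2 + 3/5 = 13/5

13/5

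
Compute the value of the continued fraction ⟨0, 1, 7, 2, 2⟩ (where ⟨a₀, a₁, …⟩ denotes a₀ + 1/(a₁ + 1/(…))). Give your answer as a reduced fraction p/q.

37/42

a_0 = 0: 0/1
a_1 = 1: 1/1
a_2 = 7: 7/8
a_3 = 2: 15/17
a_4 = 2: 37/42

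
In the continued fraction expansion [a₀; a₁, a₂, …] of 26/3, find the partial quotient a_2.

26 = 8·3 + 2, so a_0 = 8
3 = 1·2 + 1, so a_1 = 1
2 = 2·1 + 0, so a_2 = 2

2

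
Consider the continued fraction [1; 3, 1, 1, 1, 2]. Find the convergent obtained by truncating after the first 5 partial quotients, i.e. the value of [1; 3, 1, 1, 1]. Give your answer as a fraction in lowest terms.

Start with 1.
1 + 1/(1/1) = 1 + 1/1 = 2/1
1 + 1/(2/1) = 1 + 1/2 = 3/2
3 + 1/(3/2) = 3 + 2/3 = 11/3
1 + 1/(11/3) = 1 + 3/11 = 14/11

14/11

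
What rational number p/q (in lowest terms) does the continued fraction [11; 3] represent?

Start with 3.
11 + 1/(3/1) = 11 + 1/3 = 34/3

34/3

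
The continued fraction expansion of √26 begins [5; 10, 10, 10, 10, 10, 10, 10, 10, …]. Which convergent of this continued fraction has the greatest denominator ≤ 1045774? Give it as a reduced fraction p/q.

530451/104030

List convergents until the denominator exceeds the bound:
a_0 = 5: 5/1  (≤ bound)
a_1 = 10: 51/10  (≤ bound)
a_2 = 10: 515/101  (≤ bound)
a_3 = 10: 5201/1020  (≤ bound)
a_4 = 10: 52525/10301  (≤ bound)
a_5 = 10: 530451/104030  (≤ bound)
a_6 = 10: 5357035/1050601  (> 1045774, stop)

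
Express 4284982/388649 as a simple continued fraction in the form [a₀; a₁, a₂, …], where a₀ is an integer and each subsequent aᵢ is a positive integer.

Apply division with remainder until the remainder is 0:
⌊4284982/388649⌋ = 11, remainder 9843
⌊388649/9843⌋ = 39, remainder 4772
⌊9843/4772⌋ = 2, remainder 299
⌊4772/299⌋ = 15, remainder 287
⌊299/287⌋ = 1, remainder 12
⌊287/12⌋ = 23, remainder 11
⌊12/11⌋ = 1, remainder 1
⌊11/1⌋ = 11, remainder 0

[11; 39, 2, 15, 1, 23, 1, 11]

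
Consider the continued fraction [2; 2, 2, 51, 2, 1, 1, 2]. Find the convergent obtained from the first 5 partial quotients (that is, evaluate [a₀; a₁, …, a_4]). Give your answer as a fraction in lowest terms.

Collapse the nested fraction from the inside out:
Start with 2.
51 + 1/(2/1) = 51 + 1/2 = 103/2
2 + 1/(103/2) = 2 + 2/103 = 208/103
2 + 1/(208/103) = 2 + 103/208 = 519/208
2 + 1/(519/208) = 2 + 208/519 = 1246/519

1246/519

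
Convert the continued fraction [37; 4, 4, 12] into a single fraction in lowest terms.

7745/208

Start with 12.
4 + 1/(12/1) = 4 + 1/12 = 49/12
4 + 1/(49/12) = 4 + 12/49 = 208/49
37 + 1/(208/49) = 37 + 49/208 = 7745/208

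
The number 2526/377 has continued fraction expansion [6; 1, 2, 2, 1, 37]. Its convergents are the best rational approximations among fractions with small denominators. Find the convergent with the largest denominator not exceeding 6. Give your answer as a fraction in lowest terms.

a_0 = 6: 6/1  (≤ bound)
a_1 = 1: 7/1  (≤ bound)
a_2 = 2: 20/3  (≤ bound)
a_3 = 2: 47/7  (> 6, stop)

20/3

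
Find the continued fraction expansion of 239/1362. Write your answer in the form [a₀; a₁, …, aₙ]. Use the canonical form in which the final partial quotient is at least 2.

[0; 5, 1, 2, 3, 7, 1, 2]

239 ÷ 1362 → quotient 0, remainder 239
1362 ÷ 239 → quotient 5, remainder 167
239 ÷ 167 → quotient 1, remainder 72
167 ÷ 72 → quotient 2, remainder 23
72 ÷ 23 → quotient 3, remainder 3
23 ÷ 3 → quotient 7, remainder 2
3 ÷ 2 → quotient 1, remainder 1
2 ÷ 1 → quotient 2, remainder 0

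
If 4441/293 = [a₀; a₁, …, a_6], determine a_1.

6

⌊4441/293⌋ = 15, remainder 46
⌊293/46⌋ = 6, remainder 17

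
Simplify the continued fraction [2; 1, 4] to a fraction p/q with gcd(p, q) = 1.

14/5

a_0 = 2: 2/1
a_1 = 1: 3/1
a_2 = 4: 14/5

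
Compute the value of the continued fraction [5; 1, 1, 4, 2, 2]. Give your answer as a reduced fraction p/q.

Use the convergent recurrence hₖ = aₖ·hₖ₋₁ + hₖ₋₂ (and likewise for the denominators kₖ):
a_0 = 5: 5/1
a_1 = 1: 6/1
a_2 = 1: 11/2
a_3 = 4: 50/9
a_4 = 2: 111/20
a_5 = 2: 272/49

272/49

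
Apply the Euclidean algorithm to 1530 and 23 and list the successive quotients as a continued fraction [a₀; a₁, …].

[66; 1, 1, 11]

Repeatedly divide and take the remainder:
1530 = 66·23 + 12, so a_0 = 66
23 = 1·12 + 11, so a_1 = 1
12 = 1·11 + 1, so a_2 = 1
11 = 11·1 + 0, so a_3 = 11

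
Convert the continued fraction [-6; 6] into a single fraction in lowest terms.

a_0 = -6: -6/1
a_1 = 6: -35/6

-35/6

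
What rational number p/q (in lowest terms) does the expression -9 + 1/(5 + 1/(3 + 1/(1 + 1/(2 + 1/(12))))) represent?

Build up convergents one term at a time:
a_0 = -9: -9/1
a_1 = 5: -44/5
a_2 = 3: -141/16
a_3 = 1: -185/21
a_4 = 2: -511/58
a_5 = 12: -6317/717

-6317/717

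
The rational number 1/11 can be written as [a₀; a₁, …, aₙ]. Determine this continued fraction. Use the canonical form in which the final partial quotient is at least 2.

⌊1/11⌋ = 0, remainder 1
⌊11/1⌋ = 11, remainder 0

[0; 11]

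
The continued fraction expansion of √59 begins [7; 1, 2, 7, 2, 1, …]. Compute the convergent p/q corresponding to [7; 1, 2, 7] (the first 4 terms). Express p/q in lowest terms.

169/22

Collapse the nested fraction from the inside out:
Start with 7.
2 + 1/(7/1) = 2 + 1/7 = 15/7
1 + 1/(15/7) = 1 + 7/15 = 22/15
7 + 1/(22/15) = 7 + 15/22 = 169/22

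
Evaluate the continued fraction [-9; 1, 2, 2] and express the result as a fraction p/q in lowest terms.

Start with 2.
2 + 1/(2/1) = 2 + 1/2 = 5/2
1 + 1/(5/2) = 1 + 2/5 = 7/5
-9 + 1/(7/5) = -9 + 5/7 = -58/7

-58/7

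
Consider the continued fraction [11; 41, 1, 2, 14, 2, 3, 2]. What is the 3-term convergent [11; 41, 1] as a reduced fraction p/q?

463/42

Start with 1.
41 + 1/(1/1) = 41 + 1/1 = 42/1
11 + 1/(42/1) = 11 + 1/42 = 463/42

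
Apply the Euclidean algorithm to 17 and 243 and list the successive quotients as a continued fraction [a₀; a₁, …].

17 = 0·243 + 17, so a_0 = 0
243 = 14·17 + 5, so a_1 = 14
17 = 3·5 + 2, so a_2 = 3
5 = 2·2 + 1, so a_3 = 2
2 = 2·1 + 0, so a_4 = 2

[0; 14, 3, 2, 2]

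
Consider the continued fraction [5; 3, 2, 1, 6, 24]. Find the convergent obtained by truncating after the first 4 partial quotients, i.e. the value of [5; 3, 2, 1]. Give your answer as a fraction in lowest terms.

a_0 = 5: 5/1
a_1 = 3: 16/3
a_2 = 2: 37/7
a_3 = 1: 53/10

53/10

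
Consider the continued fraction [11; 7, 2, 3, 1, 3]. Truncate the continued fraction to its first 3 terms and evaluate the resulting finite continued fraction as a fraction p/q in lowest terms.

167/15

Start with 2.
7 + 1/(2/1) = 7 + 1/2 = 15/2
11 + 1/(15/2) = 11 + 2/15 = 167/15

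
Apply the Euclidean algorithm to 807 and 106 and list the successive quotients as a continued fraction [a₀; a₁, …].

[7; 1, 1, 1, 1, 2, 2, 3]

Repeatedly divide and take the remainder:
⌊807/106⌋ = 7, remainder 65
⌊106/65⌋ = 1, remainder 41
⌊65/41⌋ = 1, remainder 24
⌊41/24⌋ = 1, remainder 17
⌊24/17⌋ = 1, remainder 7
⌊17/7⌋ = 2, remainder 3
⌊7/3⌋ = 2, remainder 1
⌊3/1⌋ = 3, remainder 0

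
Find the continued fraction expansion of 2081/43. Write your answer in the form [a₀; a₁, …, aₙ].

[48; 2, 1, 1, 8]

Repeatedly divide and take the remainder:
2081 ÷ 43 → quotient 48, remainder 17
43 ÷ 17 → quotient 2, remainder 9
17 ÷ 9 → quotient 1, remainder 8
9 ÷ 8 → quotient 1, remainder 1
8 ÷ 1 → quotient 8, remainder 0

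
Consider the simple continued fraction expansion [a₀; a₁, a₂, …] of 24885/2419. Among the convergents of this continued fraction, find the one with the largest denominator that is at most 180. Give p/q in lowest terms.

895/87

a_0 = 10: 10/1  (≤ bound)
a_1 = 3: 31/3  (≤ bound)
a_2 = 2: 72/7  (≤ bound)
a_3 = 12: 895/87  (≤ bound)
a_4 = 2: 1862/181  (> 180, stop)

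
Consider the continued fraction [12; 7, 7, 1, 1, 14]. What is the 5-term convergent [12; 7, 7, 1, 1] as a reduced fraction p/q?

1299/107

Collapse the nested fraction from the inside out:
Start with 1.
1 + 1/(1/1) = 1 + 1/1 = 2/1
7 + 1/(2/1) = 7 + 1/2 = 15/2
7 + 1/(15/2) = 7 + 2/15 = 107/15
12 + 1/(107/15) = 12 + 15/107 = 1299/107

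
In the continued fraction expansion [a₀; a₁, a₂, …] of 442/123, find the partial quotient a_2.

1

Repeatedly divide and take the remainder:
442 ÷ 123 → quotient 3, remainder 73
123 ÷ 73 → quotient 1, remainder 50
73 ÷ 50 → quotient 1, remainder 23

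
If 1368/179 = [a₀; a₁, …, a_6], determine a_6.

12

Repeatedly divide and take the remainder:
1368 = 7·179 + 115, so a_0 = 7
179 = 1·115 + 64, so a_1 = 1
115 = 1·64 + 51, so a_2 = 1
64 = 1·51 + 13, so a_3 = 1
51 = 3·13 + 12, so a_4 = 3
13 = 1·12 + 1, so a_5 = 1
12 = 12·1 + 0, so a_6 = 12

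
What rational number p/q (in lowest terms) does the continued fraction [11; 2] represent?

23/2

a_0 = 11: 11/1
a_1 = 2: 23/2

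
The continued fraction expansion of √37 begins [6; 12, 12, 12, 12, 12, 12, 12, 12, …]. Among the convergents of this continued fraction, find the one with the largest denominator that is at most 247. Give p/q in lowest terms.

a_0 = 6: 6/1  (≤ bound)
a_1 = 12: 73/12  (≤ bound)
a_2 = 12: 882/145  (≤ bound)
a_3 = 12: 10657/1752  (> 247, stop)

882/145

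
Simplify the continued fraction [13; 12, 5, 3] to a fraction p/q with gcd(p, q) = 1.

a_0 = 13: 13/1
a_1 = 12: 157/12
a_2 = 5: 798/61
a_3 = 3: 2551/195

2551/195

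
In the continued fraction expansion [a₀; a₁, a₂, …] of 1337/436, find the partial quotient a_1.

Repeatedly divide and take the remainder:
1337 = 3·436 + 29, so a_0 = 3
436 = 15·29 + 1, so a_1 = 15

15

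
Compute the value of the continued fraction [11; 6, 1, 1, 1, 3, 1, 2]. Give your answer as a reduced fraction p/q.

2888/259

Start with 2.
1 + 1/(2/1) = 1 + 1/2 = 3/2
3 + 1/(3/2) = 3 + 2/3 = 11/3
1 + 1/(11/3) = 1 + 3/11 = 14/11
1 + 1/(14/11) = 1 + 11/14 = 25/14
1 + 1/(25/14) = 1 + 14/25 = 39/25
6 + 1/(39/25) = 6 + 25/39 = 259/39
11 + 1/(259/39) = 11 + 39/259 = 2888/259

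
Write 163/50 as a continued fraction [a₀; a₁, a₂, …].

[3; 3, 1, 5, 2]

163 ÷ 50 → quotient 3, remainder 13
50 ÷ 13 → quotient 3, remainder 11
13 ÷ 11 → quotient 1, remainder 2
11 ÷ 2 → quotient 5, remainder 1
2 ÷ 1 → quotient 2, remainder 0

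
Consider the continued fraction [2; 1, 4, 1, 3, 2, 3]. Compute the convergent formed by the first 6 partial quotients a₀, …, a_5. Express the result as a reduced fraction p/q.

Starting at the tail and folding back:
Start with 2.
3 + 1/(2/1) = 3 + 1/2 = 7/2
1 + 1/(7/2) = 1 + 2/7 = 9/7
4 + 1/(9/7) = 4 + 7/9 = 43/9
1 + 1/(43/9) = 1 + 9/43 = 52/43
2 + 1/(52/43) = 2 + 43/52 = 147/52

147/52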